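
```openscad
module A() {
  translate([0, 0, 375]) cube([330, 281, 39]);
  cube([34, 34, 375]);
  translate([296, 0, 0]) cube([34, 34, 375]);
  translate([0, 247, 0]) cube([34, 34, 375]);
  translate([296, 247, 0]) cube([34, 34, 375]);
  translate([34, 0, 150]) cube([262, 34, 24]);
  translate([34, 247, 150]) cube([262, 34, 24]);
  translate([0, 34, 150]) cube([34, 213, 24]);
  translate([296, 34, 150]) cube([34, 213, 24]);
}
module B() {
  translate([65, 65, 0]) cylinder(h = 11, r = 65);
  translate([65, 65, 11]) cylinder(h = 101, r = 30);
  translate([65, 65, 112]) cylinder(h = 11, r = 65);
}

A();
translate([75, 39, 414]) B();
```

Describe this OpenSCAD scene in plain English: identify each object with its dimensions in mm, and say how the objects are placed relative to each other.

A is a four-legged stool. The seat is a 330×281×39 mm slab whose top surface is at z = 414 mm; four square legs, each 34×34 mm in cross-section, run from the floor (z = 0) to the underside of the seat, each flush with a corner of the seat. Four stretchers, 34 mm wide and 24 mm tall, connect adjacent legs with their undersides at z = 150 mm, each running between the inner faces of the legs it joins and aligned with the legs' outer faces on the other axis.

B is a spool: two coaxial disc flanges of radius 65 mm and thickness 11 mm, joined by a core cylinder of radius 30 mm and height 101 mm. The lower flange rests on z = 0 and the three cylinders share a vertical axis.

The spool is on top of the stool.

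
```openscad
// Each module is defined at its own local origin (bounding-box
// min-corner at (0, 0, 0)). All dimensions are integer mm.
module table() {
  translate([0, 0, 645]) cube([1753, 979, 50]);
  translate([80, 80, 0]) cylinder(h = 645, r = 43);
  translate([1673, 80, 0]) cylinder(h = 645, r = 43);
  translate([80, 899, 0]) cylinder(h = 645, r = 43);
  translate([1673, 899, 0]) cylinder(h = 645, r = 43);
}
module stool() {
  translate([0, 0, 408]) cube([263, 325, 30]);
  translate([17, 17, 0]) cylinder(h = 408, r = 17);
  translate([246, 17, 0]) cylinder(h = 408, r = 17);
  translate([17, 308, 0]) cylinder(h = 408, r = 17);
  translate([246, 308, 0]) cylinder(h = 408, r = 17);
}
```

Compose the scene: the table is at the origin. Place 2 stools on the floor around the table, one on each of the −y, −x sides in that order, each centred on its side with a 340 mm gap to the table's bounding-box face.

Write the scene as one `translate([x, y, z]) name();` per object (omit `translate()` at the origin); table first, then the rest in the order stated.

table();
translate([745, -665, 0]) stool();
translate([-603, 327, 0]) stool();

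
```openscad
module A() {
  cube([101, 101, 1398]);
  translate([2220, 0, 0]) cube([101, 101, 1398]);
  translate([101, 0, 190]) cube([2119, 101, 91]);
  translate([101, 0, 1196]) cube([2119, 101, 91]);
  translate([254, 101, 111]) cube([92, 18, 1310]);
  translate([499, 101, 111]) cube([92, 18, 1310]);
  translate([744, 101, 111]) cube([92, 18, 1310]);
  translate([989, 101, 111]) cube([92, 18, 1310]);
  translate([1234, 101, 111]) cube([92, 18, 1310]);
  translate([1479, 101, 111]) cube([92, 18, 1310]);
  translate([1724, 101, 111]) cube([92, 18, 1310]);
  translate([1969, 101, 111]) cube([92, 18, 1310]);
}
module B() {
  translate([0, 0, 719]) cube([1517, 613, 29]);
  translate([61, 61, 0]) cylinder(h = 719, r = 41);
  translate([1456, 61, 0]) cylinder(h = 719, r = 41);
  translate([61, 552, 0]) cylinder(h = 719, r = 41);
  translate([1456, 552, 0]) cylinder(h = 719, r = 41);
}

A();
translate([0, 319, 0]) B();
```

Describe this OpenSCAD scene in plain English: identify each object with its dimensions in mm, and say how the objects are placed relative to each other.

A is a fence section. Two 101×101 mm posts, 1398 mm tall, stand on the floor with a clear span of 2119 mm between their inner faces. Two horizontal rails of 101×91 mm section span the gap between the posts with their undersides at z = 190 mm and z = 1196 mm, flush with the posts' −y face. 8 pickets, each 92 mm wide, 18 mm thick and 1310 mm tall, are fixed to the +y face of the rails with their bottoms at z = 111 mm, evenly spaced across the span with equal gaps (rounded down to the nearest mm) at the −x end and between each pair — any rounding remainder accumulates at the +x end.

B is a rectangular dining table. The top is 1517×613×29 mm with its upper surface at z = 748 mm. It stands on four round legs of 82 mm diameter, each leg's bounding box inset 20 mm from the nearest pair of top edges, running from the floor to the underside of the top.

The table is on the floor beside the fence section on its +y side.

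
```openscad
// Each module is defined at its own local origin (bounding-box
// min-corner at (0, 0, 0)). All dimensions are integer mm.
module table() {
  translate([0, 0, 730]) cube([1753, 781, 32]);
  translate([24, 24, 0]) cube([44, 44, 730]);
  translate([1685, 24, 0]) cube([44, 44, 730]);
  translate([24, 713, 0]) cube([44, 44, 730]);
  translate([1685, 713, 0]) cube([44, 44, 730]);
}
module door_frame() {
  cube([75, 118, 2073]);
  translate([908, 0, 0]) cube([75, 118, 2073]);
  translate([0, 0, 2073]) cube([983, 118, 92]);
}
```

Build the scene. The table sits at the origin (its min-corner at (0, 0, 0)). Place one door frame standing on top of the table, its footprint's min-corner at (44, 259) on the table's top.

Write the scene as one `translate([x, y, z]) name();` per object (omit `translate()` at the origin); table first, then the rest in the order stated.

table();
translate([44, 259, 762]) door_frame();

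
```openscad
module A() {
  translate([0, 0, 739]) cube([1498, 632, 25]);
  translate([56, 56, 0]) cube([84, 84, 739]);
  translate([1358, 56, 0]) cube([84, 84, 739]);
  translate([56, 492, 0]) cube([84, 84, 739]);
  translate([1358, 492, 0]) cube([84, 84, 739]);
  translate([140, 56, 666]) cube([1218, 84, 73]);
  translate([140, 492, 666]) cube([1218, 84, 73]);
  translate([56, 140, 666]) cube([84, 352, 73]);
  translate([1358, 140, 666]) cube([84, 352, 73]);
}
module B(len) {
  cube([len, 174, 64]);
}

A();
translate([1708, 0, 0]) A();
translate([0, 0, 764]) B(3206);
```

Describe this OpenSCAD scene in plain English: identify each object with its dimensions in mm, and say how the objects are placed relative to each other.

A is a table with a 1498×632 mm rectangular top, 25 mm thick, top surface at z = 764 mm, supported by four 84×84 mm square legs, each inset 56 mm from the nearest pair of top edges, running from the floor. Four apron rails, 84 mm thick and 73 mm tall, run between adjacent legs with their top edges flush with the underside of the top and their outer faces flush with the legs' outer faces.

B is a rectangular beam 3206 mm long (x), 174 mm deep (y), 64 mm thick (z).

The beam spans the tops of two tables placed 210 mm apart, resting at z = 764 mm.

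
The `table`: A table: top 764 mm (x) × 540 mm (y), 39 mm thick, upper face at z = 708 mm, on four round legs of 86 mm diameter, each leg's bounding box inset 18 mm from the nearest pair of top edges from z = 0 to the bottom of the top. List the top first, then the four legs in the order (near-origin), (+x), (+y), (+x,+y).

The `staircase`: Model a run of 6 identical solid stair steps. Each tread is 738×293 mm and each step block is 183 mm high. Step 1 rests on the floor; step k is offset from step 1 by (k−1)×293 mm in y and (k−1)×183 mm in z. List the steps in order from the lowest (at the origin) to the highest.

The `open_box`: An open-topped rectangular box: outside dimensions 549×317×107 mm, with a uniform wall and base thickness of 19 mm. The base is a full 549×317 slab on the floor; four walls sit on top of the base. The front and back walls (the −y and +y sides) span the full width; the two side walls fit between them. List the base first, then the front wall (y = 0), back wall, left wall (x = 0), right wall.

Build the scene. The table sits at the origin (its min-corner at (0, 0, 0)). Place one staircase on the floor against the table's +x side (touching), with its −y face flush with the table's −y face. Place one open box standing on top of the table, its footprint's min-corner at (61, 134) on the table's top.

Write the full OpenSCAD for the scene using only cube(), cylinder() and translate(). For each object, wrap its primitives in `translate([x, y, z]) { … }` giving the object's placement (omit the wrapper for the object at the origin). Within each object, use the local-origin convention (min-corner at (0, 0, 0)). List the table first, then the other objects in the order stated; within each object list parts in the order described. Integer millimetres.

translate([0, 0, 669]) cube([764, 540, 39]);
translate([61, 61, 0]) cylinder(h = 669, r = 43);
translate([703, 61, 0]) cylinder(h = 669, r = 43);
translate([61, 479, 0]) cylinder(h = 669, r = 43);
translate([703, 479, 0]) cylinder(h = 669, r = 43);
translate([764, 0, 0]) {
  cube([738, 293, 183]);
  translate([0, 293, 183]) cube([738, 293, 183]);
  translate([0, 586, 366]) cube([738, 293, 183]);
  translate([0, 879, 549]) cube([738, 293, 183]);
  translate([0, 1172, 732]) cube([738, 293, 183]);
  translate([0, 1465, 915]) cube([738, 293, 183]);
}
translate([61, 134, 708]) {
  cube([549, 317, 19]);
  translate([0, 0, 19]) cube([549, 19, 88]);
  translate([0, 298, 19]) cube([549, 19, 88]);
  translate([0, 19, 19]) cube([19, 279, 88]);
  translate([530, 19, 19]) cube([19, 279, 88]);
}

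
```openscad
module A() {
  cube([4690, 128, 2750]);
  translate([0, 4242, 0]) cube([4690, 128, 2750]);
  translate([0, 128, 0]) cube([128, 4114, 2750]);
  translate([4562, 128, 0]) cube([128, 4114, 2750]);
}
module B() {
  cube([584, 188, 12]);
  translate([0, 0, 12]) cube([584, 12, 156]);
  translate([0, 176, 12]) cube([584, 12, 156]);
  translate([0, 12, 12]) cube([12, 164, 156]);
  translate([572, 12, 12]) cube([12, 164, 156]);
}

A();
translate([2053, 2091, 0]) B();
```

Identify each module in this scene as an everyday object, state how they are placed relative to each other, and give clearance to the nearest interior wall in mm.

Clearances: x = 1925, y = 1963; minimum 1925 mm.

A is a house frame. B is an open box. The open box sits inside the house frame, centred. The clearance to the nearest interior wall is 1925 mm.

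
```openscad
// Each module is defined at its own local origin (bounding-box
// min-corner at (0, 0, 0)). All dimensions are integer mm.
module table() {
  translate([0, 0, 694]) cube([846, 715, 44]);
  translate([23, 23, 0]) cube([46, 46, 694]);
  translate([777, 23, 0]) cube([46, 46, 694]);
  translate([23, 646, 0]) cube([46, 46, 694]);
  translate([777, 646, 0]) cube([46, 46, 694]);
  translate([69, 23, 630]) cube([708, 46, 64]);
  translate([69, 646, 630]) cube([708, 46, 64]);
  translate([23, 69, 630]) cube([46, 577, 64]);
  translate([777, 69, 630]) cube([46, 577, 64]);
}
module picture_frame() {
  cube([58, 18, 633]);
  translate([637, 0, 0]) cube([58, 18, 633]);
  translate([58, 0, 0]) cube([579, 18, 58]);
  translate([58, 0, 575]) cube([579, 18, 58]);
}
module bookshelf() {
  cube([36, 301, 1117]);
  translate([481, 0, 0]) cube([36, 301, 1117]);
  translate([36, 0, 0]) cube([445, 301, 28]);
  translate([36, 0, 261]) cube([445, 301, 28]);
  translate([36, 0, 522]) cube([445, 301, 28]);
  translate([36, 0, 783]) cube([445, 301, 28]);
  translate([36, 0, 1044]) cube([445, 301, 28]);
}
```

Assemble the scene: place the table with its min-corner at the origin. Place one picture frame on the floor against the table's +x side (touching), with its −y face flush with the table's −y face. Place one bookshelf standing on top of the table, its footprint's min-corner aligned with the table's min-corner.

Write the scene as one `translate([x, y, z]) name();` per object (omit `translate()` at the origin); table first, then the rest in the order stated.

table();
translate([846, 0, 0]) picture_frame();
translate([0, 0, 738]) bookshelf();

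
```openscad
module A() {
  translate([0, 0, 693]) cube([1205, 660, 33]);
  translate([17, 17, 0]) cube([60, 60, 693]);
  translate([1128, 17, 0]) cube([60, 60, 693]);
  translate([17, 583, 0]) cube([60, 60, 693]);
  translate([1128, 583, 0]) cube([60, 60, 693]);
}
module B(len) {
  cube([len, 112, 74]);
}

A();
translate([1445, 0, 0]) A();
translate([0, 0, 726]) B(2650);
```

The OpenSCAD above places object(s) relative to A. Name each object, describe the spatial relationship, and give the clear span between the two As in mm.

A is a table. B is a beam. A beam spans the tops of two tables. The clear span between the two tables is 240 mm.

Second table starts at x = 1445; first ends at x = 1205; clear span = 1445 − 1205 = 240 mm.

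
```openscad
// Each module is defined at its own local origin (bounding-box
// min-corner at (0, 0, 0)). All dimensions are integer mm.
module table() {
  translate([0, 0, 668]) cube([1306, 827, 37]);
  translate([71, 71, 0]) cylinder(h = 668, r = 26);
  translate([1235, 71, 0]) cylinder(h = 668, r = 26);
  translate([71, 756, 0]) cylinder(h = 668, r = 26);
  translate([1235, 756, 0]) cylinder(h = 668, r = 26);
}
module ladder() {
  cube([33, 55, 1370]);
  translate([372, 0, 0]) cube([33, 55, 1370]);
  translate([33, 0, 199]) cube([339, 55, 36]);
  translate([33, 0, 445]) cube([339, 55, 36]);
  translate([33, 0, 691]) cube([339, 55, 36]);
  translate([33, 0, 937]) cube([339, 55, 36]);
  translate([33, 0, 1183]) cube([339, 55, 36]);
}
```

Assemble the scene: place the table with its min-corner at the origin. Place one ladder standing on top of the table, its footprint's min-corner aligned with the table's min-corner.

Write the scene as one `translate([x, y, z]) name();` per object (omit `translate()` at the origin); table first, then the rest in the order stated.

table();
translate([0, 0, 705]) ladder();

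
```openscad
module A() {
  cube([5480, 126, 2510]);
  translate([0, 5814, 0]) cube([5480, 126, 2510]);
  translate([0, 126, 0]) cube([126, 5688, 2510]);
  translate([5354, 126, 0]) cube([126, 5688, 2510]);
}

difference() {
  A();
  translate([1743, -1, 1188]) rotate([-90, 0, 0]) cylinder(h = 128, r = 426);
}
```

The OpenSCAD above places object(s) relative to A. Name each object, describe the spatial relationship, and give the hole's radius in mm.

A is a house frame. The house frame has a circular hole through its front wall. The hole's radius is 426 mm.

The subtracted cylinder has r = 426 mm.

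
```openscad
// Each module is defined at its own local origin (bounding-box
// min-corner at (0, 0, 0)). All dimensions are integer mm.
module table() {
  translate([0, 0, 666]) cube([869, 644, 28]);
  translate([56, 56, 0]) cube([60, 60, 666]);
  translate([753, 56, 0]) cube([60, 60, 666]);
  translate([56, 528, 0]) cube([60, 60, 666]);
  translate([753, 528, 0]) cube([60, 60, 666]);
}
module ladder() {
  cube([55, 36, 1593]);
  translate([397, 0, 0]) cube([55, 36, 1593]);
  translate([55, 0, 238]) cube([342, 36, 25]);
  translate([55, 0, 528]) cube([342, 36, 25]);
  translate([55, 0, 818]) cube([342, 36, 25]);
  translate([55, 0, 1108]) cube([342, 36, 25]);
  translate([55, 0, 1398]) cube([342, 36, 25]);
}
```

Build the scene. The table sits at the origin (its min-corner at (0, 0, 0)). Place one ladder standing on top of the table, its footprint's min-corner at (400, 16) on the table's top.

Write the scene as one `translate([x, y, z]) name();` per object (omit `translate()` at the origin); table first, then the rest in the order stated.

table();
translate([400, 16, 694]) ladder();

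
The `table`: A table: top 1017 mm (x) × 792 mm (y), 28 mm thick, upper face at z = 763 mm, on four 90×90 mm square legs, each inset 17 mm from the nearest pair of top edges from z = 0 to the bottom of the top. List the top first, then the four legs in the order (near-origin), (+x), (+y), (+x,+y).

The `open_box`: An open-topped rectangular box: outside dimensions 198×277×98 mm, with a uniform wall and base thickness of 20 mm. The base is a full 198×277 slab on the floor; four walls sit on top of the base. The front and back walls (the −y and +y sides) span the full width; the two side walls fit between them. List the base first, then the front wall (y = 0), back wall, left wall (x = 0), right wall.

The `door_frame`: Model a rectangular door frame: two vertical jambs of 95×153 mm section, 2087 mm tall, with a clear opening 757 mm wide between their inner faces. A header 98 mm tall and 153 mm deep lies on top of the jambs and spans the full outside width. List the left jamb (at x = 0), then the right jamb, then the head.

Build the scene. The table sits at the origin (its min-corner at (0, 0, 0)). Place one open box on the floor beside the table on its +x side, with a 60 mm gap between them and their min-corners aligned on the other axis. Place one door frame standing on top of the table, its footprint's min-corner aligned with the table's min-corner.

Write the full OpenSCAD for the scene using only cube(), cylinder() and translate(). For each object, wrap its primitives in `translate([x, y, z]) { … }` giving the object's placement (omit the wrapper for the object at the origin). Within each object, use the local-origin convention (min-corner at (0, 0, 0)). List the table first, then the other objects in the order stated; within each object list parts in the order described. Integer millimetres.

translate([0, 0, 735]) cube([1017, 792, 28]);
translate([17, 17, 0]) cube([90, 90, 735]);
translate([910, 17, 0]) cube([90, 90, 735]);
translate([17, 685, 0]) cube([90, 90, 735]);
translate([910, 685, 0]) cube([90, 90, 735]);
translate([1077, 0, 0]) {
  cube([198, 277, 20]);
  translate([0, 0, 20]) cube([198, 20, 78]);
  translate([0, 257, 20]) cube([198, 20, 78]);
  translate([0, 20, 20]) cube([20, 237, 78]);
  translate([178, 20, 20]) cube([20, 237, 78]);
}
translate([0, 0, 763]) {
  cube([95, 153, 2087]);
  translate([852, 0, 0]) cube([95, 153, 2087]);
  translate([0, 0, 2087]) cube([947, 153, 98]);
}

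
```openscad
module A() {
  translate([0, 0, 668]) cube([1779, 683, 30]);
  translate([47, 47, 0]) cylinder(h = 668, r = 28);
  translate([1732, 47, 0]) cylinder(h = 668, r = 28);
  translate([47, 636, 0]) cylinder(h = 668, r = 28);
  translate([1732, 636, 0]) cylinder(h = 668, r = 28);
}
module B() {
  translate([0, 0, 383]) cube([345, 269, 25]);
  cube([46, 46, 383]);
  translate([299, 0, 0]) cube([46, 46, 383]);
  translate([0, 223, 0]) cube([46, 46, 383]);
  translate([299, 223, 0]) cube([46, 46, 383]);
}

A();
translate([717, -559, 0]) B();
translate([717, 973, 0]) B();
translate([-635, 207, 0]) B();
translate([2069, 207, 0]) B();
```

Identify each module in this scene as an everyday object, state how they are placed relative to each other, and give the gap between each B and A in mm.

A is a table. B is a stool. Four stools sit around the table at the −y, +y, −x, +x sides. The gap between each stool and the table is 290 mm.

Each stool's nearest face is 290 mm from the table's bounding box.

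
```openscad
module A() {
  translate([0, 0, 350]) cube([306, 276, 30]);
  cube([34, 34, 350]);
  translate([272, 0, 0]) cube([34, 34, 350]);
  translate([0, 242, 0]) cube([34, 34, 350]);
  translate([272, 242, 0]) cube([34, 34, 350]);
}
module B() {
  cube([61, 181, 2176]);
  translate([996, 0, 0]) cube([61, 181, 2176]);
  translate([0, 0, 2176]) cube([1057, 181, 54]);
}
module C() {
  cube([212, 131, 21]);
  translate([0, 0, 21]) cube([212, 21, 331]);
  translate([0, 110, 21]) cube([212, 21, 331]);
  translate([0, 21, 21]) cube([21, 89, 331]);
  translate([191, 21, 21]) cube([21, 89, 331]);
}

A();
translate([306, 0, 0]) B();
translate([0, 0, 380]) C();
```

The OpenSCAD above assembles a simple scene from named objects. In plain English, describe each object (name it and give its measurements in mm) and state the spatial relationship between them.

A is a four-legged stool. The seat is a 306×276×30 mm slab whose top surface is at z = 380 mm; four square legs, each 34×34 mm in cross-section, run from the floor (z = 0) to the underside of the seat, each flush with a corner of the seat.

B is a rectangular door frame: two vertical jambs of 61×181 mm section, 2176 mm tall, with a clear opening 935 mm wide between their inner faces. A header 54 mm tall and 181 mm deep lies on top of the jambs and spans the full outside width.

C is an open-topped rectangular box: outside dimensions 212×131×352 mm, with a uniform wall and base thickness of 21 mm. The base is a full 212×131 slab on the floor; four walls sit on top of the base. The front and back walls (the −y and +y sides) span the full width; the two side walls fit between them.

The door frame is against the stool's +x side, with their −y faces flush. The open box is on top of the stool.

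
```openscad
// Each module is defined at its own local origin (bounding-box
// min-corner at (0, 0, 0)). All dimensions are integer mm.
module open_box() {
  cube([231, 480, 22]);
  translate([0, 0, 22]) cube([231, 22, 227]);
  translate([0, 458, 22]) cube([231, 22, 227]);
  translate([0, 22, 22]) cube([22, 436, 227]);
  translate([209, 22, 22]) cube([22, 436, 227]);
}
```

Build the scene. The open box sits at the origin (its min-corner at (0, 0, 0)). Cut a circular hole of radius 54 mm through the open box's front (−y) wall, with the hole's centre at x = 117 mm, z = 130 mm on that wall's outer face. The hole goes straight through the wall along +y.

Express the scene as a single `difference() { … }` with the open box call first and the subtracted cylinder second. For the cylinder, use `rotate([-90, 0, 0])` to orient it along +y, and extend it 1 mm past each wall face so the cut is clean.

difference() {
  open_box();
  translate([117, -1, 130]) rotate([-90, 0, 0]) cylinder(h = 24, r = 54);
}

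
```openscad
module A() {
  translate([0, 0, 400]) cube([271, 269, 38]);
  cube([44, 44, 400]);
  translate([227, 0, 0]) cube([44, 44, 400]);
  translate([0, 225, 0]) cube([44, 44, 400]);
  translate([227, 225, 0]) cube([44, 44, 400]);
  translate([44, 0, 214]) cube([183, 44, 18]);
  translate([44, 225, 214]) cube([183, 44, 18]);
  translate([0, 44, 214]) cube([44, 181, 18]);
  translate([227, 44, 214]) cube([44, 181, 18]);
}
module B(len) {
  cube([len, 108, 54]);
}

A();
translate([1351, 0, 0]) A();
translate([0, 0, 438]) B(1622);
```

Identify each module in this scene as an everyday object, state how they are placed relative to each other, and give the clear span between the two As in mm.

A is a stool. B is a beam. A beam spans the tops of two stools. The clear span between the two stools is 1080 mm.

Second stool starts at x = 1351; first ends at x = 271; clear span = 1351 − 271 = 1080 mm.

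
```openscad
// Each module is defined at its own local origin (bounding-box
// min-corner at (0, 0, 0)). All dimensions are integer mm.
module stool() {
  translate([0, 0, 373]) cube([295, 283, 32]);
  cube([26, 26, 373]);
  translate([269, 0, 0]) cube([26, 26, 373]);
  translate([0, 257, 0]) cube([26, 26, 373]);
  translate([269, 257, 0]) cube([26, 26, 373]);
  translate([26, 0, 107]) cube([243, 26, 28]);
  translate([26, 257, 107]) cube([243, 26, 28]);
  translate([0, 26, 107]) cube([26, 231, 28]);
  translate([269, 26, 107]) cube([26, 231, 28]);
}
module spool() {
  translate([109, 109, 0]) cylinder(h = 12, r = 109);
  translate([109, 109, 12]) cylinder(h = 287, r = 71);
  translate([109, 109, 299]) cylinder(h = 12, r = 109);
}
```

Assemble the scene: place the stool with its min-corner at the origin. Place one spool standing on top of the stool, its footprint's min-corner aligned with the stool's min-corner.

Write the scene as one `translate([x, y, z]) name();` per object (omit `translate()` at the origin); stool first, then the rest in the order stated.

stool();
translate([0, 0, 405]) spool();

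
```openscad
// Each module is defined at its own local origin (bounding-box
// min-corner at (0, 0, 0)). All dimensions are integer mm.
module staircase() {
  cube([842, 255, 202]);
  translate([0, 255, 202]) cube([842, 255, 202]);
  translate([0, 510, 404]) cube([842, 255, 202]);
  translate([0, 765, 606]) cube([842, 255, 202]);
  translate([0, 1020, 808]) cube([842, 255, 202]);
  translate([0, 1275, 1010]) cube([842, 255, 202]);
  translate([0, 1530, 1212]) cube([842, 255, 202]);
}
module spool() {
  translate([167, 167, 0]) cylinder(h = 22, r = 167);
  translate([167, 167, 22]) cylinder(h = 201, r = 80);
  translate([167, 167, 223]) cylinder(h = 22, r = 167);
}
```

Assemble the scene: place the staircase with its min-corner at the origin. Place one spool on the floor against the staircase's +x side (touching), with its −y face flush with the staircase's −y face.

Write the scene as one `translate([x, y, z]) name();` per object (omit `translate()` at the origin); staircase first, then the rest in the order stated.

staircase();
translate([842, 0, 0]) spool();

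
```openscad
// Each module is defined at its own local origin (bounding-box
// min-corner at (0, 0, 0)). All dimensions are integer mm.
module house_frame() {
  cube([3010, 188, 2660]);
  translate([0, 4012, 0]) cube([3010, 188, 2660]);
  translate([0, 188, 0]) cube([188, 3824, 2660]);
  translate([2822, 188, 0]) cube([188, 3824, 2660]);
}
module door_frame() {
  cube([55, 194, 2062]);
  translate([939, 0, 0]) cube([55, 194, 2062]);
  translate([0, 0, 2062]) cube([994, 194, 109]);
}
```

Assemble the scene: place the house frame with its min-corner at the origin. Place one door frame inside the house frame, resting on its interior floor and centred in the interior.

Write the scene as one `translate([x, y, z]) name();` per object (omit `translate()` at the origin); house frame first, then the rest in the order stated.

house_frame();
translate([1008, 2003, 0]) door_frame();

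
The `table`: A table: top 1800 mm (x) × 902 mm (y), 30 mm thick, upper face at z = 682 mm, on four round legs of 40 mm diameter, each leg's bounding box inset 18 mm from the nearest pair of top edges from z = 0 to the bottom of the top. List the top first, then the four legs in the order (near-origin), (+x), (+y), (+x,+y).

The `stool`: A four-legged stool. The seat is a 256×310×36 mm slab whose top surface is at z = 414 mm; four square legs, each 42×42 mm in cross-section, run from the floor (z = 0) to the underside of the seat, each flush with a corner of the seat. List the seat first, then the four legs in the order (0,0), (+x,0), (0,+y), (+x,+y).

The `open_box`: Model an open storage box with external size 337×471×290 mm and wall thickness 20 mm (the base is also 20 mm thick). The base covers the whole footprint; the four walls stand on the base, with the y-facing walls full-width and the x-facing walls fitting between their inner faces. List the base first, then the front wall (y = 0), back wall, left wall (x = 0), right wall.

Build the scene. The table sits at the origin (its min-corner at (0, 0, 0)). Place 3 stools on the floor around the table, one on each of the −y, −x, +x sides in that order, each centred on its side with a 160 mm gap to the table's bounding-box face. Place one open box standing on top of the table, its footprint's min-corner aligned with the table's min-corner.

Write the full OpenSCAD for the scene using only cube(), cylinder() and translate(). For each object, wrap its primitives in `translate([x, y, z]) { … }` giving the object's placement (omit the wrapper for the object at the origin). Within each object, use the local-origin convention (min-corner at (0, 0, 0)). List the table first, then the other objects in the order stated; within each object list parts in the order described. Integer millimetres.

translate([0, 0, 652]) cube([1800, 902, 30]);
translate([38, 38, 0]) cylinder(h = 652, r = 20);
translate([1762, 38, 0]) cylinder(h = 652, r = 20);
translate([38, 864, 0]) cylinder(h = 652, r = 20);
translate([1762, 864, 0]) cylinder(h = 652, r = 20);
translate([772, -470, 0]) {
  translate([0, 0, 378]) cube([256, 310, 36]);
  cube([42, 42, 378]);
  translate([214, 0, 0]) cube([42, 42, 378]);
  translate([0, 268, 0]) cube([42, 42, 378]);
  translate([214, 268, 0]) cube([42, 42, 378]);
}
translate([-416, 296, 0]) {
  translate([0, 0, 378]) cube([256, 310, 36]);
  cube([42, 42, 378]);
  translate([214, 0, 0]) cube([42, 42, 378]);
  translate([0, 268, 0]) cube([42, 42, 378]);
  translate([214, 268, 0]) cube([42, 42, 378]);
}
translate([1960, 296, 0]) {
  translate([0, 0, 378]) cube([256, 310, 36]);
  cube([42, 42, 378]);
  translate([214, 0, 0]) cube([42, 42, 378]);
  translate([0, 268, 0]) cube([42, 42, 378]);
  translate([214, 268, 0]) cube([42, 42, 378]);
}
translate([0, 0, 682]) {
  cube([337, 471, 20]);
  translate([0, 0, 20]) cube([337, 20, 270]);
  translate([0, 451, 20]) cube([337, 20, 270]);
  translate([0, 20, 20]) cube([20, 431, 270]);
  translate([317, 20, 20]) cube([20, 431, 270]);
}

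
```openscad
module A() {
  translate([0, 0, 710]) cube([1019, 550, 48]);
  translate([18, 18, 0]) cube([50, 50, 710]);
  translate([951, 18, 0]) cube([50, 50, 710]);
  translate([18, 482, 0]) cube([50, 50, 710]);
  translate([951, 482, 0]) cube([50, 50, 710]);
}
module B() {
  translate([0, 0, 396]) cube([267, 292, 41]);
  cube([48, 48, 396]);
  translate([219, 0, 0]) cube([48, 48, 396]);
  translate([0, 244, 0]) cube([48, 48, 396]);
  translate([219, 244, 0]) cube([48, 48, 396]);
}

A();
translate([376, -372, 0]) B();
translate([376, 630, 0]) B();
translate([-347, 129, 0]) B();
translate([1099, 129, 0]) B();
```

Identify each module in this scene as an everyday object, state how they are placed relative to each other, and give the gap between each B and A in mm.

Each stool's nearest face is 80 mm from the table's bounding box.

A is a table. B is a stool. Four stools sit around the table at the −y, +y, −x, +x sides. The gap between each stool and the table is 80 mm.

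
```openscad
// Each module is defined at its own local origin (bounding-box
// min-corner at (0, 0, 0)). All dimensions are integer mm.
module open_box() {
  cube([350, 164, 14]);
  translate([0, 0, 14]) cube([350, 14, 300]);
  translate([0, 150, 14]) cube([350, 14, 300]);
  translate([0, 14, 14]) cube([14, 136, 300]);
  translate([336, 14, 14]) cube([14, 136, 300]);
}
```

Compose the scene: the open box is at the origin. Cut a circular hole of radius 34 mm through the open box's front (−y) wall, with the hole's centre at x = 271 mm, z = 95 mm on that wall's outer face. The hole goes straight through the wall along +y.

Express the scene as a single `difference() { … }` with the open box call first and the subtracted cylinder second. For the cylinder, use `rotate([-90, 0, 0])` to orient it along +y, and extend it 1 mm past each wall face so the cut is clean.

difference() {
  open_box();
  translate([271, -1, 95]) rotate([-90, 0, 0]) cylinder(h = 16, r = 34);
}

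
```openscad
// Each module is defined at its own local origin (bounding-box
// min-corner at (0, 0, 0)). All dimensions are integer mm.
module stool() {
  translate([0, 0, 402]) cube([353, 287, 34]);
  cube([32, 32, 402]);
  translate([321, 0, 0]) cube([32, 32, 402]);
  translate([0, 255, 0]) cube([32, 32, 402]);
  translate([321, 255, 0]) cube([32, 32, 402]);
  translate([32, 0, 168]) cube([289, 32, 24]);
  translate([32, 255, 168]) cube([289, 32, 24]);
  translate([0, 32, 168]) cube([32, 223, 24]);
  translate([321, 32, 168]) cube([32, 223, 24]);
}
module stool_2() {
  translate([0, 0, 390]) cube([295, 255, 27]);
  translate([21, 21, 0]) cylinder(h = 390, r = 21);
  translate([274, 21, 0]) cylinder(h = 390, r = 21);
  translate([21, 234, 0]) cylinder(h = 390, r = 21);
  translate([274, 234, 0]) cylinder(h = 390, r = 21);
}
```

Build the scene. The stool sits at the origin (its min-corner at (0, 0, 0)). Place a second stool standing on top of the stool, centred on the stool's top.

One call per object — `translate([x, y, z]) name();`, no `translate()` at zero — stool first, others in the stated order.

stool();
translate([29, 16, 436]) stool_2();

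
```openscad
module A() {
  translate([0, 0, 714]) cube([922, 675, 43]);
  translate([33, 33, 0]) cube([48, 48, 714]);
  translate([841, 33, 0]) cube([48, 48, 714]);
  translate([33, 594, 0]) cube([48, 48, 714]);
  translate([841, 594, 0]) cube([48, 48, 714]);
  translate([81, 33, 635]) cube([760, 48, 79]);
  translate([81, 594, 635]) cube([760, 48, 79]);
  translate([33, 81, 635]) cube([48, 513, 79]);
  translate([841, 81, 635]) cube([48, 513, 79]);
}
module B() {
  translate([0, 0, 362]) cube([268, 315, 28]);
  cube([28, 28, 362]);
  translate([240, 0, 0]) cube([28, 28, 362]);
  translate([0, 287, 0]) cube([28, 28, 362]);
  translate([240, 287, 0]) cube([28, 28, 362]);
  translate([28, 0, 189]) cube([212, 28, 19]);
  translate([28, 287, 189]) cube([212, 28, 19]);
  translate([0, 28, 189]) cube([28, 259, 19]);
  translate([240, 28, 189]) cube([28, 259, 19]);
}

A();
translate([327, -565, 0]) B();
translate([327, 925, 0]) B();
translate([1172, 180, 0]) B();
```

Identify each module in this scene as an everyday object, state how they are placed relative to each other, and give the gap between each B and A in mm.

Each stool's nearest face is 250 mm from the table's bounding box.

A is a table. B is a stool. Three stools sit around the table at the −y, +y, +x sides. The gap between each stool and the table is 250 mm.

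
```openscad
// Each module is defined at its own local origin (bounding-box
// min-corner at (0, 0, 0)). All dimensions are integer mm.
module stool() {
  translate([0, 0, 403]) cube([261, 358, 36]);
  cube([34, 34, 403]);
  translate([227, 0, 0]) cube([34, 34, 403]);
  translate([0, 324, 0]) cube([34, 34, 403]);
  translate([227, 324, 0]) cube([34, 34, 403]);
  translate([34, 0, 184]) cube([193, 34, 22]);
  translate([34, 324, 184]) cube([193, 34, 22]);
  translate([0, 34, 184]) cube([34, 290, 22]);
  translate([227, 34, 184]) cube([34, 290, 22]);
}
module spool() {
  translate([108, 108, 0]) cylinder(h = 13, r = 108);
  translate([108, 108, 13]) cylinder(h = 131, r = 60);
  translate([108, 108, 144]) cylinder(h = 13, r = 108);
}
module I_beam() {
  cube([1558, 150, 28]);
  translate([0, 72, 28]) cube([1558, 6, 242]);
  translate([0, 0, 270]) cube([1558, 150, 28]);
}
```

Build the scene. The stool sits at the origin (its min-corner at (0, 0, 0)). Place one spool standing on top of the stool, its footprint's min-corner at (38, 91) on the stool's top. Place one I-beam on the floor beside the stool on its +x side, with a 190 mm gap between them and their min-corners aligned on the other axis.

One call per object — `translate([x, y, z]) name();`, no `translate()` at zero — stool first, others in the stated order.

stool();
translate([38, 91, 439]) spool();
translate([451, 0, 0]) I_beam();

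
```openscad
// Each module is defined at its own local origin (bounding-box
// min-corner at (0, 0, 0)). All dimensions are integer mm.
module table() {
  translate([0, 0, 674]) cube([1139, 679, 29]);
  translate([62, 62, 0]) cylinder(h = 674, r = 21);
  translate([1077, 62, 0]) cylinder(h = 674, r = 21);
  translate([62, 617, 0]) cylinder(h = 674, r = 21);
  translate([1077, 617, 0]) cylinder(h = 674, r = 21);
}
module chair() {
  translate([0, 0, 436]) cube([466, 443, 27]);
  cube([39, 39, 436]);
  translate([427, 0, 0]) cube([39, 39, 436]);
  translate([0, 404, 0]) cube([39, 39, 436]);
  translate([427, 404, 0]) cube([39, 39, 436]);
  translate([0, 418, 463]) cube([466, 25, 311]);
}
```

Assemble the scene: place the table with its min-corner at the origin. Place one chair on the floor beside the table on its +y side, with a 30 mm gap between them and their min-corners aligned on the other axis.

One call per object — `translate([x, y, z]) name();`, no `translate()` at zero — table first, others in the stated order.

table();
translate([0, 709, 0]) chair();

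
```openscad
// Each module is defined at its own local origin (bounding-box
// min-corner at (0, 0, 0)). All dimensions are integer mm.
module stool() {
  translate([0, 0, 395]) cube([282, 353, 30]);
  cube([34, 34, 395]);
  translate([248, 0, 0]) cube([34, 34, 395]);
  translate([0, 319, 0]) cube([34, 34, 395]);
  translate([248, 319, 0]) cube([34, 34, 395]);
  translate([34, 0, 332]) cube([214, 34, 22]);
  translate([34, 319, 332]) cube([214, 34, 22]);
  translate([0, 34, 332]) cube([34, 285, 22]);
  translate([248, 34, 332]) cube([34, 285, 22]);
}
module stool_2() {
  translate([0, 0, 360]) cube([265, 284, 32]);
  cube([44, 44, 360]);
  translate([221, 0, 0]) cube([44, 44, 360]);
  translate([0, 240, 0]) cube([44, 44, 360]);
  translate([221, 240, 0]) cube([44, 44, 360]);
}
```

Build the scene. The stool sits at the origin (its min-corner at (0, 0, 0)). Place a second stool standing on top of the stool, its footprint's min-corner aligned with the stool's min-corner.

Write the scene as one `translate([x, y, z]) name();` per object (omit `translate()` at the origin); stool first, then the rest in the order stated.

stool();
translate([0, 0, 425]) stool_2();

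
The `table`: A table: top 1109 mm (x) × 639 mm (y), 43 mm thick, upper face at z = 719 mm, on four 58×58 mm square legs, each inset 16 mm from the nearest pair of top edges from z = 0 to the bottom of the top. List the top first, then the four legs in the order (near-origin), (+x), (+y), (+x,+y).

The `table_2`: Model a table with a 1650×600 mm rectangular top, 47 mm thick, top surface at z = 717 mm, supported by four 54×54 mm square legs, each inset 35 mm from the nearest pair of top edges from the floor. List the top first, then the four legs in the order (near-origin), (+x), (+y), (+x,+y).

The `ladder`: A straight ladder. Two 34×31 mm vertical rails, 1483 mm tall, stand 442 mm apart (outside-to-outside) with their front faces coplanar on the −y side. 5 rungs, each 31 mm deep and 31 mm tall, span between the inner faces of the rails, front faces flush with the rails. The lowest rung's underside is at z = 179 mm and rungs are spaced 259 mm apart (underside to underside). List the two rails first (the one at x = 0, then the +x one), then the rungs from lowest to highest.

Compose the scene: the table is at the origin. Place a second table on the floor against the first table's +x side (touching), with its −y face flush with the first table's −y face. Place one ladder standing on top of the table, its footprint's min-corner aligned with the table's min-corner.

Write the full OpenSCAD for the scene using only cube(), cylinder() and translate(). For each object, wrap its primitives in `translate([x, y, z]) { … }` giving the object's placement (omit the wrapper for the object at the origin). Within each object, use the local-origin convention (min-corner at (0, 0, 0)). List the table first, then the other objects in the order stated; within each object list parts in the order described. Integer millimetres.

translate([0, 0, 676]) cube([1109, 639, 43]);
translate([16, 16, 0]) cube([58, 58, 676]);
translate([1035, 16, 0]) cube([58, 58, 676]);
translate([16, 565, 0]) cube([58, 58, 676]);
translate([1035, 565, 0]) cube([58, 58, 676]);
translate([1109, 0, 0]) {
  translate([0, 0, 670]) cube([1650, 600, 47]);
  translate([35, 35, 0]) cube([54, 54, 670]);
  translate([1561, 35, 0]) cube([54, 54, 670]);
  translate([35, 511, 0]) cube([54, 54, 670]);
  translate([1561, 511, 0]) cube([54, 54, 670]);
}
translate([0, 0, 719]) {
  cube([34, 31, 1483]);
  translate([408, 0, 0]) cube([34, 31, 1483]);
  translate([34, 0, 179]) cube([374, 31, 31]);
  translate([34, 0, 438]) cube([374, 31, 31]);
  translate([34, 0, 697]) cube([374, 31, 31]);
  translate([34, 0, 956]) cube([374, 31, 31]);
  translate([34, 0, 1215]) cube([374, 31, 31]);
}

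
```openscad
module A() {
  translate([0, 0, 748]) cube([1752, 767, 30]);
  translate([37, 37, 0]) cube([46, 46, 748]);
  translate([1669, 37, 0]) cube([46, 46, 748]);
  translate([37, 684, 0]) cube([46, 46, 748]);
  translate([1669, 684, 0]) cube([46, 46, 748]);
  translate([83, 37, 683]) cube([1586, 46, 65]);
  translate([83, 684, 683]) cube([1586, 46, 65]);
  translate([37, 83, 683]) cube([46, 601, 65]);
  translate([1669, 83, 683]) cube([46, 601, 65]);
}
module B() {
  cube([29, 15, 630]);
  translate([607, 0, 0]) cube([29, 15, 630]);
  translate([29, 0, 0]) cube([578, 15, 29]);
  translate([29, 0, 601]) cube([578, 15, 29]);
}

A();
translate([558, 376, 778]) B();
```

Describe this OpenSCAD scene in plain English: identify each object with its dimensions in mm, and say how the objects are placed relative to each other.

A is a table: top 1752 mm (x) × 767 mm (y), 30 mm thick, upper face at z = 778 mm, on four 46×46 mm square legs, each inset 37 mm from the nearest pair of top edges, running from z = 0 to the bottom of the top. Four apron rails, 46 mm thick and 65 mm tall, run between adjacent legs with their top edges flush with the underside of the top and their outer faces flush with the legs' outer faces.

B is a rectangular picture frame lying in the x–z plane (depth along y). The opening is 578 mm wide (x) by 572 mm tall (z), surrounded by a border 29 mm wide on all four sides. The frame is 15 mm deep and is made of two full-height vertical stiles with two horizontal rails fitted between them.

The picture frame is on top of the table, centred.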